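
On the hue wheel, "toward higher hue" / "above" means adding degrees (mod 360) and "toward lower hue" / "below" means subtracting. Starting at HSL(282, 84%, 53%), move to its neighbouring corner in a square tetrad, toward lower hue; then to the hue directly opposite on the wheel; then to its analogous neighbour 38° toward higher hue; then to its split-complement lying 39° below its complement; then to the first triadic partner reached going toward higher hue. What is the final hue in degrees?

311°

282 − 90 = 192°   (square ↓)
192 + 180 = 372 → 372 − 360 = 12°   (complement)
12 + 38 = 50°   (analog 38° ↑)
50 + 141 = 191°   (split-comp 39° ↓)
191 + 120 = 311°   (triadic ↑)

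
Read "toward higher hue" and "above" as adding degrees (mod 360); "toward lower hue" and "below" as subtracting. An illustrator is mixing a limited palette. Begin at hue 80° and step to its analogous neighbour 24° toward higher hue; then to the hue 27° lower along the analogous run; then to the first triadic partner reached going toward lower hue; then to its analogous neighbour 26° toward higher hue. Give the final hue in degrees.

+24° (analog 24° ↑): 80 + 24 = 104°
−27° (analog 27° ↓): 104 − 27 = 77°
−120° (triadic ↓): 77 − 120 = -43 → -43 + 360 = 317°
+26° (analog 26° ↑): 317 + 26 = 343°

343°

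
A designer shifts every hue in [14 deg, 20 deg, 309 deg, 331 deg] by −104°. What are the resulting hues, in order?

270°, 276°, 205°, 227°

14 − 104 = -90 → -90 + 360 = 270°
20 − 104 = -84 → -84 + 360 = 276°
309 − 104 = 205°
331 − 104 = 227°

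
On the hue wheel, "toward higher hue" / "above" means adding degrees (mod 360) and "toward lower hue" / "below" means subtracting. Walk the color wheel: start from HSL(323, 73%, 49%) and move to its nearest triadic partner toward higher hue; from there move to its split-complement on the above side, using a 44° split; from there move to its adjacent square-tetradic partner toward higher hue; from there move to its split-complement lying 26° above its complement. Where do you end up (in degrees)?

+120° (triadic ↑): 323 + 120 = 443 → 443 − 360 = 83°
+224° (split-comp 44° ↑): 83 + 224 = 307°
+90° (square ↑): 307 + 90 = 397 → 397 − 360 = 37°
+206° (split-comp 26° ↑): 37 + 206 = 243°

243°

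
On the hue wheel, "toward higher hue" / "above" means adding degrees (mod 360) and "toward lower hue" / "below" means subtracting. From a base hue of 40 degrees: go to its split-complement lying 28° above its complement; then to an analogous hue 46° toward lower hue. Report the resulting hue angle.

40 + 208 = 248°   (split-comp 28° ↑)
248 − 46 = 202°   (analog 46° ↓)

202°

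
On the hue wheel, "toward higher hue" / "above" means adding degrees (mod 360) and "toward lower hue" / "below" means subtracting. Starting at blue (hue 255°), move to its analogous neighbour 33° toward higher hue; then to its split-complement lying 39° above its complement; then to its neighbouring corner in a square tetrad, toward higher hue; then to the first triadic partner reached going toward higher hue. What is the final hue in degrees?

357°

255 + 33 = 288°   (analog 33° ↑)
288 + 219 = 507 → 507 − 360 = 147°   (split-comp 39° ↑)
147 + 90 = 237°   (square ↑)
237 + 120 = 357°   (triadic ↑)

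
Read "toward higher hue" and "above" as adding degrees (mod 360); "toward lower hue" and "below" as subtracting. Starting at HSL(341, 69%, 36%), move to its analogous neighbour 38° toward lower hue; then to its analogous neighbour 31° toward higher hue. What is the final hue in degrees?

334°

−38° (analog 38° ↓): 341 − 38 = 303°
+31° (analog 31° ↑): 303 + 31 = 334°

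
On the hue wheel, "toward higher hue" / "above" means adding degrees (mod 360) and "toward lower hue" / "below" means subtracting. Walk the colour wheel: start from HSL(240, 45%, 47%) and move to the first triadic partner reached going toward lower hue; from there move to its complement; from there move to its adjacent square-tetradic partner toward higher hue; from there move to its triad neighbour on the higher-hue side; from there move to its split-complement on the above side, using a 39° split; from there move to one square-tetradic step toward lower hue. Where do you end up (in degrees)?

279°

triadic ↓ −120°: 240 − 120 = 120°
complement +180°: 120 + 180 = 300°
square ↑ +90°: 300 + 90 = 390 → 390 − 360 = 30°
triadic ↑ +120°: 30 + 120 = 150°
split-comp 39° ↑ +219°: 150 + 219 = 369 → 369 − 360 = 9°
square ↓ −90°: 9 − 90 = -81 → -81 + 360 = 279°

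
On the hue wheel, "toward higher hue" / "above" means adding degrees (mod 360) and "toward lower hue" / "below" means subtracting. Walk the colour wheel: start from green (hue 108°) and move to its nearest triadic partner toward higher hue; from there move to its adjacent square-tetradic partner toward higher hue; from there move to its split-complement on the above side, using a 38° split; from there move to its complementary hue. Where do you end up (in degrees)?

108 + 120 = 228°   (triadic ↑)
228 + 90 = 318°   (square ↑)
318 + 218 = 536 → 536 − 360 = 176°   (split-comp 38° ↑)
176 + 180 = 356°   (complement)

356°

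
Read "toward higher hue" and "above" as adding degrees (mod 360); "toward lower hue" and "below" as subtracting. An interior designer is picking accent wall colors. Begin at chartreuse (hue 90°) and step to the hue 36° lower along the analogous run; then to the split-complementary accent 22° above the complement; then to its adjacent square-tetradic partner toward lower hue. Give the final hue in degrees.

166°

−36° (analog 36° ↓): 90 − 36 = 54°
+202° (split-comp 22° ↑): 54 + 202 = 256°
−90° (square ↓): 256 − 90 = 166°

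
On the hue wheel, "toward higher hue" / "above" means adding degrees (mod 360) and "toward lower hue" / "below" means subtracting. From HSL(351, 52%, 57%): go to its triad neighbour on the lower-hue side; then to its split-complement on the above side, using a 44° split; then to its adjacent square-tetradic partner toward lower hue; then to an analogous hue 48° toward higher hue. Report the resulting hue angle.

53°

triadic ↓ −120°: 351 − 120 = 231°
split-comp 44° ↑ +224°: 231 + 224 = 455 → 455 − 360 = 95°
square ↓ −90°: 95 − 90 = 5°
analog 48° ↑ +48°: 5 + 48 = 53°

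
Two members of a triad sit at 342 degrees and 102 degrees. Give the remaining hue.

A triad spaces three hues 120° apart.
The full set is {102°, 222°, 342°}.

222°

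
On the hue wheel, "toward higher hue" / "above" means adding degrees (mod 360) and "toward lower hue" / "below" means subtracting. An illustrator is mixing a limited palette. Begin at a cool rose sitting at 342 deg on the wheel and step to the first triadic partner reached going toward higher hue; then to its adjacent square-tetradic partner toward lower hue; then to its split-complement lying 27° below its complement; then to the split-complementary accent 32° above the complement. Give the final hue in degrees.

+120° (triadic ↑): 342 + 120 = 462 → 462 − 360 = 102°
−90° (square ↓): 102 − 90 = 12°
+153° (split-comp 27° ↓): 12 + 153 = 165°
+212° (split-comp 32° ↑): 165 + 212 = 377 → 377 − 360 = 17°

17°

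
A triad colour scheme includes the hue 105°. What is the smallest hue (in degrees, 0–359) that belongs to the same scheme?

A triad places three hues 120° apart.
The full set through 105° is {105°, 225°, 345°}.

105°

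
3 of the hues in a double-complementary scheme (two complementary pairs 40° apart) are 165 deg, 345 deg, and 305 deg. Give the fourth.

125°

A rectangular tetradic uses two complementary pairs 40° apart: offsets 0°, 40°, 180°, 220°.
Among {165°, 305°, 345°}, 345° and 165° are a 180° pair.
The remaining hue 305° needs its own complement: 305 + 180 = 485 → 485 − 360 = 125°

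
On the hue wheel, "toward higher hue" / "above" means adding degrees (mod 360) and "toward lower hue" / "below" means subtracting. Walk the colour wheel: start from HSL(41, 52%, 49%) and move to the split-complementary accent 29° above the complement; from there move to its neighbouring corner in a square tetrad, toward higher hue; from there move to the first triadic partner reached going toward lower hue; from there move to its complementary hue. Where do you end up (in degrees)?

41 + 209 = 250°   (split-comp 29° ↑)
250 + 90 = 340°   (square ↑)
340 − 120 = 220°   (triadic ↓)
220 + 180 = 400 → 400 − 360 = 40°   (complement)

40°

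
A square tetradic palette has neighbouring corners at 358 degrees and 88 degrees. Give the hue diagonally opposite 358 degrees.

A square tetradic scheme places four hues 90° apart; opposite corners are 180° apart.
358 + 180 = 538 → 538 − 360 = 178°

178°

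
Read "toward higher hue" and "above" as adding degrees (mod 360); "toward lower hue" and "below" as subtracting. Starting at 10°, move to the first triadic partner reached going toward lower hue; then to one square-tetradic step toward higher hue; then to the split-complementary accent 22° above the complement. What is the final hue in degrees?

triadic ↓ −120°: 10 − 120 = -110 → -110 + 360 = 250°
square ↑ +90°: 250 + 90 = 340°
split-comp 22° ↑ +202°: 340 + 202 = 542 → 542 − 360 = 182°

182°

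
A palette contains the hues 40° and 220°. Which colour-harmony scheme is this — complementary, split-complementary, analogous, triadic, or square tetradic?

Sort the hues: 40°, 220°.
Successive gaps around the wheel: 180°, 180°.
Two hues 180° apart are complementary.

complementary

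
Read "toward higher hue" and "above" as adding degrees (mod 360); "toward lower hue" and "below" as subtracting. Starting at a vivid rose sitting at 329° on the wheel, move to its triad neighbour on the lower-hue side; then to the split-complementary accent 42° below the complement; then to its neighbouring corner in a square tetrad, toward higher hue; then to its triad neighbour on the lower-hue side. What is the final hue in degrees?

329 − 120 = 209°   (triadic ↓)
209 + 138 = 347°   (split-comp 42° ↓)
347 + 90 = 437 → 437 − 360 = 77°   (square ↑)
77 − 120 = -43 → -43 + 360 = 317°   (triadic ↓)

317°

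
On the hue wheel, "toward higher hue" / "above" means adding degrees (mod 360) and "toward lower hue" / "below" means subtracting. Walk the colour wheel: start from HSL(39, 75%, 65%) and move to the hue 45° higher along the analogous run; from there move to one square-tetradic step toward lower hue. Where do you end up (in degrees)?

354°

+45° (analog 45° ↑): 39 + 45 = 84°
−90° (square ↓): 84 − 90 = -6 → -6 + 360 = 354°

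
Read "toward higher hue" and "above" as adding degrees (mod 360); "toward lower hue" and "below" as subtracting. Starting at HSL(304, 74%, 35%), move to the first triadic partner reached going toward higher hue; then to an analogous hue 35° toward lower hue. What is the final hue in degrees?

304 + 120 = 424 → 424 − 360 = 64°   (triadic ↑)
64 − 35 = 29°   (analog 35° ↓)

29°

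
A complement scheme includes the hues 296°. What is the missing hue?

116°

The complement sits 180° across the wheel.
The full set through 296° is {116°, 296°}.
Given {296°}, the missing hue is 116°.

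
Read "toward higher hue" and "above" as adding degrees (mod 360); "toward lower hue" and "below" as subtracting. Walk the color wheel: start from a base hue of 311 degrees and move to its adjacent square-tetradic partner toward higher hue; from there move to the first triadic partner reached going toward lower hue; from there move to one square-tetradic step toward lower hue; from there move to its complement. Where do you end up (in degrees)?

square ↑ +90°: 311 + 90 = 401 → 401 − 360 = 41°
triadic ↓ −120°: 41 − 120 = -79 → -79 + 360 = 281°
square ↓ −90°: 281 − 90 = 191°
complement +180°: 191 + 180 = 371 → 371 − 360 = 11°

11°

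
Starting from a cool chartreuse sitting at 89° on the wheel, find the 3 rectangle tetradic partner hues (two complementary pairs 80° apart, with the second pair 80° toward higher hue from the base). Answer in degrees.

A rectangular tetradic uses two complementary pairs 80° apart: offsets 0°, 80°, 180°, 260°.
89 + 80 = 169°
89 + 180 = 269°
89 + 260 = 349°

169°, 269°, and 349°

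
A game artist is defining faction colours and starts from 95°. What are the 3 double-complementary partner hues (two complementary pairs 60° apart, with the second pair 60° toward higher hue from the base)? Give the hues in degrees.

155°, 275° and 335°

95 + 60 = 155°
95 + 180 = 275°
95 + 240 = 335°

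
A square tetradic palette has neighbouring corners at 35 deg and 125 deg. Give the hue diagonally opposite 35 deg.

A square tetradic scheme places four hues 90° apart; opposite corners are 180° apart.
35 + 180 = 215°

215°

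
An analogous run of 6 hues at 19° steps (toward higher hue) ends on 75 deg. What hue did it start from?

340°

5 steps of 19° (toward higher hue) give a net shift of +95°.
Start = end − shift: 75 − 95 = -20 → -20 + 360 = 340°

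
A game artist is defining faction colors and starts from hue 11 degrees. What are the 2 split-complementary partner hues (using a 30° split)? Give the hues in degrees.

161° and 221°

Complement of 11 degrees: 11 + 180 = 191°
191 − 30 = 161°
191 + 30 = 221°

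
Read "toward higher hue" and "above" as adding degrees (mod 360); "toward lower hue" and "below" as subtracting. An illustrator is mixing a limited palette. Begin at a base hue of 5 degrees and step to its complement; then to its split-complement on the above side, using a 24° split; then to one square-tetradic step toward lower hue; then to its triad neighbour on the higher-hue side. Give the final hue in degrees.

59°

5 + 180 = 185°   (complement)
185 + 204 = 389 → 389 − 360 = 29°   (split-comp 24° ↑)
29 − 90 = -61 → -61 + 360 = 299°   (square ↓)
299 + 120 = 419 → 419 − 360 = 59°   (triadic ↑)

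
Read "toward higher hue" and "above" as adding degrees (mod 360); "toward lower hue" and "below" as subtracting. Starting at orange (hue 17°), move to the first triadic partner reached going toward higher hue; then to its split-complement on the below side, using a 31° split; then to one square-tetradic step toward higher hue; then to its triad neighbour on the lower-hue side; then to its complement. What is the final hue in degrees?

17 + 120 = 137°   (triadic ↑)
137 + 149 = 286°   (split-comp 31° ↓)
286 + 90 = 376 → 376 − 360 = 16°   (square ↑)
16 − 120 = -104 → -104 + 360 = 256°   (triadic ↓)
256 + 180 = 436 → 436 − 360 = 76°   (complement)

76°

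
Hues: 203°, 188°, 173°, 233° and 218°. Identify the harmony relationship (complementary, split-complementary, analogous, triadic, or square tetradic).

analogous

Sort the hues: 173°, 188°, 203°, 218°, 233°.
Successive gaps around the wheel: 15°, 15°, 15°, 15°, 300°.
A run of hues at equal small steps (15°) with one large closing gap is an analogous group.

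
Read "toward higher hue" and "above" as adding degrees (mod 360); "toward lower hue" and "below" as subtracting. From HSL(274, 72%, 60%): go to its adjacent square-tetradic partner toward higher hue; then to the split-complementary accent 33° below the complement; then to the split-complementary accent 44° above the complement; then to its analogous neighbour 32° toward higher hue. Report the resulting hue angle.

47°

274 + 90 = 364 → 364 − 360 = 4°   (square ↑)
4 + 147 = 151°   (split-comp 33° ↓)
151 + 224 = 375 → 375 − 360 = 15°   (split-comp 44° ↑)
15 + 32 = 47°   (analog 32° ↑)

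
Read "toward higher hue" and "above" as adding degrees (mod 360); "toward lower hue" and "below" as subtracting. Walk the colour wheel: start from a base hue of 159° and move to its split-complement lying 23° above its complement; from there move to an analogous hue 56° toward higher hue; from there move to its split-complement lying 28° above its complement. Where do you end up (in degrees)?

split-comp 23° ↑ +203°: 159 + 203 = 362 → 362 − 360 = 2°
analog 56° ↑ +56°: 2 + 56 = 58°
split-comp 28° ↑ +208°: 58 + 208 = 266°

266°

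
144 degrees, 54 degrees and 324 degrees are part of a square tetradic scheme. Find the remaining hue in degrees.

A square tetradic scheme places four hues every 90°.
The full set through 54° is {54°, 144°, 234°, 324°}.
Given {54°, 144°, 324°}, the missing hue is 234°.

234°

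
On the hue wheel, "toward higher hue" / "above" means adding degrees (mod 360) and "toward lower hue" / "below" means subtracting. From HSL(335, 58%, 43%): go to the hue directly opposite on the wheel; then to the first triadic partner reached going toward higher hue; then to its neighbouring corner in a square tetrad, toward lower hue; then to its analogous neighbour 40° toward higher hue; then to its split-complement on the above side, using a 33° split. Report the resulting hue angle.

78°

complement +180°: 335 + 180 = 515 → 515 − 360 = 155°
triadic ↑ +120°: 155 + 120 = 275°
square ↓ −90°: 275 − 90 = 185°
analog 40° ↑ +40°: 185 + 40 = 225°
split-comp 33° ↑ +213°: 225 + 213 = 438 → 438 − 360 = 78°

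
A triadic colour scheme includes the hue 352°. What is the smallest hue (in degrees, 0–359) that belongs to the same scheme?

A triad places three hues 120° apart.
The full set through 352° is {112°, 232°, 352°}.

112°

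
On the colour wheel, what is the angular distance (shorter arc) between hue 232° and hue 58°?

174°

|232 − 58| = 174.
174 ≤ 180, so the shorter arc is 174°.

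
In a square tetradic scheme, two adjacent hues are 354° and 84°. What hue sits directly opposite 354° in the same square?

174°

A square tetradic scheme places four hues 90° apart; opposite corners are 180° apart.
354 + 180 = 534 → 534 − 360 = 174°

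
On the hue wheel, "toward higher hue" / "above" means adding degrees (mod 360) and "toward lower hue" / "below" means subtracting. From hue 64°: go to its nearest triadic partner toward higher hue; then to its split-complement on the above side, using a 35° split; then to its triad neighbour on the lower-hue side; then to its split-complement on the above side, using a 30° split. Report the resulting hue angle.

129°

64 + 120 = 184°   (triadic ↑)
184 + 215 = 399 → 399 − 360 = 39°   (split-comp 35° ↑)
39 − 120 = -81 → -81 + 360 = 279°   (triadic ↓)
279 + 210 = 489 → 489 − 360 = 129°   (split-comp 30° ↑)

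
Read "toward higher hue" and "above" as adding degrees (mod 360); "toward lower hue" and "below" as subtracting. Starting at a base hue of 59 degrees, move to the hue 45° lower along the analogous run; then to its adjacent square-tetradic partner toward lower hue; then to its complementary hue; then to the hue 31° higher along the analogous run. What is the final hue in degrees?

analog 45° ↓ −45°: 59 − 45 = 14°
square ↓ −90°: 14 − 90 = -76 → -76 + 360 = 284°
complement +180°: 284 + 180 = 464 → 464 − 360 = 104°
analog 31° ↑ +31°: 104 + 31 = 135°

135°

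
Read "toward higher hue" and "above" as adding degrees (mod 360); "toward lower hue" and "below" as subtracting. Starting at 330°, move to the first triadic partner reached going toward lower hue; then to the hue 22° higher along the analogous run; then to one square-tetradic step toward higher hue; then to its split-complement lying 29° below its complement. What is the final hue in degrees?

330 − 120 = 210°   (triadic ↓)
210 + 22 = 232°   (analog 22° ↑)
232 + 90 = 322°   (square ↑)
322 + 151 = 473 → 473 − 360 = 113°   (split-comp 29° ↓)

113°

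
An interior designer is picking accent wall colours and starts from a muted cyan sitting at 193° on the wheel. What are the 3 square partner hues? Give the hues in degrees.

193 + 90 = 283°
193 + 180 = 373 → 373 − 360 = 13°
193 + 270 = 463 → 463 − 360 = 103°

283°, 13°, 103°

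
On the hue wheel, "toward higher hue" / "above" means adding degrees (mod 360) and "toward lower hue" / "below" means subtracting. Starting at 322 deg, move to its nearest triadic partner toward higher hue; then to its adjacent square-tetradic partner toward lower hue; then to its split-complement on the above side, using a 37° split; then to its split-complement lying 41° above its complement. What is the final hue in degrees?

322 + 120 = 442 → 442 − 360 = 82°   (triadic ↑)
82 − 90 = -8 → -8 + 360 = 352°   (square ↓)
352 + 217 = 569 → 569 − 360 = 209°   (split-comp 37° ↑)
209 + 221 = 430 → 430 − 360 = 70°   (split-comp 41° ↑)

70°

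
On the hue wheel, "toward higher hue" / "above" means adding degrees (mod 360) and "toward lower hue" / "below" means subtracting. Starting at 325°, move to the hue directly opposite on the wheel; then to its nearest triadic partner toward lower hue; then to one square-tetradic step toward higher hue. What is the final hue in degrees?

115°

+180° (complement): 325 + 180 = 505 → 505 − 360 = 145°
−120° (triadic ↓): 145 − 120 = 25°
+90° (square ↑): 25 + 90 = 115°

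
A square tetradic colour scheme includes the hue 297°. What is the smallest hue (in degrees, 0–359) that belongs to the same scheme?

27°

A square tetradic scheme places four hues every 90°.
The full set through 297° is {27°, 117°, 207°, 297°}.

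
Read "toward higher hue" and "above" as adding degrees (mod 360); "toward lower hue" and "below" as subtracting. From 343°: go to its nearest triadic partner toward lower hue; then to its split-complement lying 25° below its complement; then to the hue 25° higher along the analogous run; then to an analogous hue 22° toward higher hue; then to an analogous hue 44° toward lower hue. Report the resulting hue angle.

21°

triadic ↓ −120°: 343 − 120 = 223°
split-comp 25° ↓ +155°: 223 + 155 = 378 → 378 − 360 = 18°
analog 25° ↑ +25°: 18 + 25 = 43°
analog 22° ↑ +22°: 43 + 22 = 65°
analog 44° ↓ −44°: 65 − 44 = 21°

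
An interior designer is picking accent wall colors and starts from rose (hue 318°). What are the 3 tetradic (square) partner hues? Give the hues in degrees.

A square tetradic scheme places four hues every 90°.
318 + 90 = 408 → 408 − 360 = 48°
318 + 180 = 498 → 498 − 360 = 138°
318 + 270 = 588 → 588 − 360 = 228°

48°, 138° and 228°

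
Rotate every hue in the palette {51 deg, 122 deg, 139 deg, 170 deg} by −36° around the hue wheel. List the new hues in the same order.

51 − 36 = 15°
122 − 36 = 86°
139 − 36 = 103°
170 − 36 = 134°

15°, 86°, 103°, 134°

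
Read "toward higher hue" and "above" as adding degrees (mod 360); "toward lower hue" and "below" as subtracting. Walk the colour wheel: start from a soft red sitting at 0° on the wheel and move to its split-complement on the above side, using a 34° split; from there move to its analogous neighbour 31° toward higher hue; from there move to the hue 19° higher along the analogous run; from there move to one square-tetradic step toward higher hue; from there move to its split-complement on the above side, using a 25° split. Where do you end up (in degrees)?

199°

split-comp 34° ↑ +214°: 0 + 214 = 214°
analog 31° ↑ +31°: 214 + 31 = 245°
analog 19° ↑ +19°: 245 + 19 = 264°
square ↑ +90°: 264 + 90 = 354°
split-comp 25° ↑ +205°: 354 + 205 = 559 → 559 − 360 = 199°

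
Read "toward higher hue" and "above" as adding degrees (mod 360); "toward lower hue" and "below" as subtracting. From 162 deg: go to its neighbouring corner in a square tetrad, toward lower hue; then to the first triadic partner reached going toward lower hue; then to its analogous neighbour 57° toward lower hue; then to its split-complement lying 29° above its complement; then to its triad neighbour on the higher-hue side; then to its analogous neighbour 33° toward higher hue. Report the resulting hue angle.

257°

−90° (square ↓): 162 − 90 = 72°
−120° (triadic ↓): 72 − 120 = -48 → -48 + 360 = 312°
−57° (analog 57° ↓): 312 − 57 = 255°
+209° (split-comp 29° ↑): 255 + 209 = 464 → 464 − 360 = 104°
+120° (triadic ↑): 104 + 120 = 224°
+33° (analog 33° ↑): 224 + 33 = 257°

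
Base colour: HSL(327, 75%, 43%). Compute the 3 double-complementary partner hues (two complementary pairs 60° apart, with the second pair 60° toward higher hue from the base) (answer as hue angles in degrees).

27°, 147° and 207°

A rectangular tetradic uses two complementary pairs 60° apart: offsets 0°, 60°, 180°, 240°.
327 + 60 = 387 → 387 − 360 = 27°
327 + 180 = 507 → 507 − 360 = 147°
327 + 240 = 567 → 567 − 360 = 207°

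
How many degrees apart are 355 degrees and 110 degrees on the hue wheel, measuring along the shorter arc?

|355 − 110| = 245.
The shorter arc is 360 − 245 = 115°.

115°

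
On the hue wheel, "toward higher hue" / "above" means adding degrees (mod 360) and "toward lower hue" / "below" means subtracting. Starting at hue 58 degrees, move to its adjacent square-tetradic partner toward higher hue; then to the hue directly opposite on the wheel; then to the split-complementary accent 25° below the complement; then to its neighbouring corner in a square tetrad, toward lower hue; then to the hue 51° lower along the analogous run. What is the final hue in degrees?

342°

+90° (square ↑): 58 + 90 = 148°
+180° (complement): 148 + 180 = 328°
+155° (split-comp 25° ↓): 328 + 155 = 483 → 483 − 360 = 123°
−90° (square ↓): 123 − 90 = 33°
−51° (analog 51° ↓): 33 − 51 = -18 → -18 + 360 = 342°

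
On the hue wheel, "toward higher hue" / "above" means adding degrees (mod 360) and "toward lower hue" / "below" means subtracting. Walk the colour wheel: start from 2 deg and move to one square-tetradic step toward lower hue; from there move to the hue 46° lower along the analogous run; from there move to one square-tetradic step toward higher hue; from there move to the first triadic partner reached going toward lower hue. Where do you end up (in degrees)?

square ↓ −90°: 2 − 90 = -88 → -88 + 360 = 272°
analog 46° ↓ −46°: 272 − 46 = 226°
square ↑ +90°: 226 + 90 = 316°
triadic ↓ −120°: 316 − 120 = 196°

196°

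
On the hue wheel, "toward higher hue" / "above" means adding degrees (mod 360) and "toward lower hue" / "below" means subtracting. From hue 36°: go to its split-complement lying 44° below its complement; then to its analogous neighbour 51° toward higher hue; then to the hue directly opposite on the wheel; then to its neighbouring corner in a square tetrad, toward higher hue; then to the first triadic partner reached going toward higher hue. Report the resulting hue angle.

split-comp 44° ↓ +136°: 36 + 136 = 172°
analog 51° ↑ +51°: 172 + 51 = 223°
complement +180°: 223 + 180 = 403 → 403 − 360 = 43°
square ↑ +90°: 43 + 90 = 133°
triadic ↑ +120°: 133 + 120 = 253°

253°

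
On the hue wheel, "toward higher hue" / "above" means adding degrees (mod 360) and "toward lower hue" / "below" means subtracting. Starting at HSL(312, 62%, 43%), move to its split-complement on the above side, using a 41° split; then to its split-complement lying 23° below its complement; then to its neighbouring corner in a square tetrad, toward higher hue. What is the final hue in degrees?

312 + 221 = 533 → 533 − 360 = 173°   (split-comp 41° ↑)
173 + 157 = 330°   (split-comp 23° ↓)
330 + 90 = 420 → 420 − 360 = 60°   (square ↑)

60°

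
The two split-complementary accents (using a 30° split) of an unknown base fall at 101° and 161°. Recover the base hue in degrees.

The accents sit 30° either side of the complement, so the complement is their short-arc midpoint on the wheel.
Short-arc midpoint of 101° and 161°: 131°.
Base is 180° from the complement: 131 − 180 = -49 → -49 + 360 = 311°

311°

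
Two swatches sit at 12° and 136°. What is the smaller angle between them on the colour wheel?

124°

|12 − 136| = 124.
124 ≤ 180, so the shorter arc is 124°.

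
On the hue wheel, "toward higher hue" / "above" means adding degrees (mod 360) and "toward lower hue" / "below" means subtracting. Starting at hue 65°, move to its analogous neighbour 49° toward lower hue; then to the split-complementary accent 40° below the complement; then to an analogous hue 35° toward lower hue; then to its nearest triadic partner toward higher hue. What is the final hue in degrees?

241°

analog 49° ↓ −49°: 65 − 49 = 16°
split-comp 40° ↓ +140°: 16 + 140 = 156°
analog 35° ↓ −35°: 156 − 35 = 121°
triadic ↑ +120°: 121 + 120 = 241°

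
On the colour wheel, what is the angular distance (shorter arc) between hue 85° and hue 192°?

|85 − 192| = 107.
107 ≤ 180, so the shorter arc is 107°.

107°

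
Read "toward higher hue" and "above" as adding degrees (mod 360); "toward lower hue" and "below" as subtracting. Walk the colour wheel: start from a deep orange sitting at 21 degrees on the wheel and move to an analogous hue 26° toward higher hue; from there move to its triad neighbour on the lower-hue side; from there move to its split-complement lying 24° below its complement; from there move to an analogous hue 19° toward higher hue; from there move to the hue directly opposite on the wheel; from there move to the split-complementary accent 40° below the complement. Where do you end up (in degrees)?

21 + 26 = 47°   (analog 26° ↑)
47 − 120 = -73 → -73 + 360 = 287°   (triadic ↓)
287 + 156 = 443 → 443 − 360 = 83°   (split-comp 24° ↓)
83 + 19 = 102°   (analog 19° ↑)
102 + 180 = 282°   (complement)
282 + 140 = 422 → 422 − 360 = 62°   (split-comp 40° ↓)

62°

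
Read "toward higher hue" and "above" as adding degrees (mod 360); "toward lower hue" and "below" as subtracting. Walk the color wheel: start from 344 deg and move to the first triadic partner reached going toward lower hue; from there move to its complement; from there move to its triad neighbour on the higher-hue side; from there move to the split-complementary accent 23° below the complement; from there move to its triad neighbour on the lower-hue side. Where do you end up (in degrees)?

344 − 120 = 224°   (triadic ↓)
224 + 180 = 404 → 404 − 360 = 44°   (complement)
44 + 120 = 164°   (triadic ↑)
164 + 157 = 321°   (split-comp 23° ↓)
321 − 120 = 201°   (triadic ↓)

201°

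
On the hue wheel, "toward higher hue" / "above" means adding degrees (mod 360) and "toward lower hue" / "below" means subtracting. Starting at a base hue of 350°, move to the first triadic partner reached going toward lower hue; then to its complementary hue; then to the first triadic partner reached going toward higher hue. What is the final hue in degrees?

triadic ↓ −120°: 350 − 120 = 230°
complement +180°: 230 + 180 = 410 → 410 − 360 = 50°
triadic ↑ +120°: 50 + 120 = 170°

170°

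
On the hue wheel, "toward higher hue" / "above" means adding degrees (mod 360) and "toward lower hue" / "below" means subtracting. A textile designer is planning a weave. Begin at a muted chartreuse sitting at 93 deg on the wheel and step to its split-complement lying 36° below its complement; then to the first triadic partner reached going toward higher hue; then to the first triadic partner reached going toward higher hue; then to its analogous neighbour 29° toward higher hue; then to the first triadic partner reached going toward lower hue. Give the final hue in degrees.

93 + 144 = 237°   (split-comp 36° ↓)
237 + 120 = 357°   (triadic ↑)
357 + 120 = 477 → 477 − 360 = 117°   (triadic ↑)
117 + 29 = 146°   (analog 29° ↑)
146 − 120 = 26°   (triadic ↓)

26°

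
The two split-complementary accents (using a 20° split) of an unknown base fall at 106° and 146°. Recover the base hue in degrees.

306°

The accents sit 20° either side of the complement, so the complement is their short-arc midpoint on the wheel.
Short-arc midpoint of 106° and 146°: 126°.
Base is 180° from the complement: 126 − 180 = -54 → -54 + 360 = 306°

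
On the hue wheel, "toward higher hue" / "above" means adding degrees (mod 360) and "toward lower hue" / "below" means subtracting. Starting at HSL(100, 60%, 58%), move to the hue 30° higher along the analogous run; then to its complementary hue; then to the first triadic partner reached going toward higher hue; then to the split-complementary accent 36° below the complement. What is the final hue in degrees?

+30° (analog 30° ↑): 100 + 30 = 130°
+180° (complement): 130 + 180 = 310°
+120° (triadic ↑): 310 + 120 = 430 → 430 − 360 = 70°
+144° (split-comp 36° ↓): 70 + 144 = 214°

214°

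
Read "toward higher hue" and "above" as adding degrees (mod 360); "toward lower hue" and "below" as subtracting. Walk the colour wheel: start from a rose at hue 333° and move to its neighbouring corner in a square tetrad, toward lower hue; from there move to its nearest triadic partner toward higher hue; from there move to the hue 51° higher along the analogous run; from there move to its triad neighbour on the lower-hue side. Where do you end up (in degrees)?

square ↓ −90°: 333 − 90 = 243°
triadic ↑ +120°: 243 + 120 = 363 → 363 − 360 = 3°
analog 51° ↑ +51°: 3 + 51 = 54°
triadic ↓ −120°: 54 − 120 = -66 → -66 + 360 = 294°

294°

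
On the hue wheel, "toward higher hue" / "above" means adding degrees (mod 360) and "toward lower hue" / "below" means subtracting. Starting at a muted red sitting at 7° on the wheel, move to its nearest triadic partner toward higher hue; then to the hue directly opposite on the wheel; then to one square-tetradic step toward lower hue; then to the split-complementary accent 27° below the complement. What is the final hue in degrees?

triadic ↑ +120°: 7 + 120 = 127°
complement +180°: 127 + 180 = 307°
square ↓ −90°: 307 − 90 = 217°
split-comp 27° ↓ +153°: 217 + 153 = 370 → 370 − 360 = 10°

10°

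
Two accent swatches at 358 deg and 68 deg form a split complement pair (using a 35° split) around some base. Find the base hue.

The accents sit 35° either side of the complement, so the complement is their short-arc midpoint on the wheel.
Short-arc midpoint of 358° and 68°: 33°.
Base is 180° from the complement: 33 − 180 = -147 → -147 + 360 = 213°

213°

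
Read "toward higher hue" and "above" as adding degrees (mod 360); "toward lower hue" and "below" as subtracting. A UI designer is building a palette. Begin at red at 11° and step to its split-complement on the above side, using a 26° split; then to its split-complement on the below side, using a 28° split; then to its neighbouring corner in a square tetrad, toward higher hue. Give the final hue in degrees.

split-comp 26° ↑ +206°: 11 + 206 = 217°
split-comp 28° ↓ +152°: 217 + 152 = 369 → 369 − 360 = 9°
square ↑ +90°: 9 + 90 = 99°

99°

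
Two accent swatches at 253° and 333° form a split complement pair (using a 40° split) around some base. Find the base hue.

The accents sit 40° either side of the complement, so the complement is their short-arc midpoint on the wheel.
Short-arc midpoint of 253° and 333°: 293°.
Base is 180° from the complement: 293 − 180 = 113°

113°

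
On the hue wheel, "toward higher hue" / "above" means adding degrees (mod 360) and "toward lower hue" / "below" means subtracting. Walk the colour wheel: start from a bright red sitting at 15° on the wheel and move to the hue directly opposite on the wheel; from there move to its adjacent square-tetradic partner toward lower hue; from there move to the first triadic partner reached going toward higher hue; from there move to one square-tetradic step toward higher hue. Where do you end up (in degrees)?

315°

+180° (complement): 15 + 180 = 195°
−90° (square ↓): 195 − 90 = 105°
+120° (triadic ↑): 105 + 120 = 225°
+90° (square ↑): 225 + 90 = 315°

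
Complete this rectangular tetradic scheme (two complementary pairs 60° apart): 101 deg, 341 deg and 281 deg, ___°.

A rectangular tetradic uses two complementary pairs 60° apart: offsets 0°, 60°, 180°, 240°.
Among {101°, 281°, 341°}, 281° and 101° are a 180° pair.
The remaining hue 341° needs its own complement: 341 + 180 = 521 → 521 − 360 = 161°

161°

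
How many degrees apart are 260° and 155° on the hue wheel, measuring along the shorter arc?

|260 − 155| = 105.
105 ≤ 180, so the shorter arc is 105°.

105°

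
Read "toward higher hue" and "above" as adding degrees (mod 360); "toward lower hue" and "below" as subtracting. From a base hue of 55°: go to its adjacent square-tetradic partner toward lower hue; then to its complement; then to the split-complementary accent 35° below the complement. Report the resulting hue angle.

290°

55 − 90 = -35 → -35 + 360 = 325°   (square ↓)
325 + 180 = 505 → 505 − 360 = 145°   (complement)
145 + 145 = 290°   (split-comp 35° ↓)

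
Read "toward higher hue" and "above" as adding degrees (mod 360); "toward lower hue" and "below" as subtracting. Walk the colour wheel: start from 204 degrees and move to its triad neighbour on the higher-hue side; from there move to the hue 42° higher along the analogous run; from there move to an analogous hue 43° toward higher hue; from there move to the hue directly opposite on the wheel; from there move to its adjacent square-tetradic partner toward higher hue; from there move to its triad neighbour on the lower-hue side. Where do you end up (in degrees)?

199°

triadic ↑ +120°: 204 + 120 = 324°
analog 42° ↑ +42°: 324 + 42 = 366 → 366 − 360 = 6°
analog 43° ↑ +43°: 6 + 43 = 49°
complement +180°: 49 + 180 = 229°
square ↑ +90°: 229 + 90 = 319°
triadic ↓ −120°: 319 − 120 = 199°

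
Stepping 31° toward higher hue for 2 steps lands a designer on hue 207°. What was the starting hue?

2 steps of 31° (toward higher hue) give a net shift of +62°.
Start = end − shift: 207 − 62 = 145°

145°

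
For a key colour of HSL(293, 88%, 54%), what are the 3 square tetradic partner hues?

A square tetradic scheme places four hues every 90°.
293 + 90 = 383 → 383 − 360 = 23°
293 + 180 = 473 → 473 − 360 = 113°
293 + 270 = 563 → 563 − 360 = 203°

23°, 113° and 203°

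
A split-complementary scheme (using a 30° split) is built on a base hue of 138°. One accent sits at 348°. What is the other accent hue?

288°

Split-complementary hues sit 30° either side of the complement.
Complement of the base 138°: 138 + 180 = 318°
The given accent 348° is 30° one side of 318°; the other accent sits 30° the other side: 318 − 30 = 288°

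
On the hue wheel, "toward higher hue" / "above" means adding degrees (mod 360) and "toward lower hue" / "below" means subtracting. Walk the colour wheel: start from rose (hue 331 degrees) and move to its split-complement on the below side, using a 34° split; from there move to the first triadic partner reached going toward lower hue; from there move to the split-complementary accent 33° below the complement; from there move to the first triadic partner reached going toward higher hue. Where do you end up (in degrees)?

split-comp 34° ↓ +146°: 331 + 146 = 477 → 477 − 360 = 117°
triadic ↓ −120°: 117 − 120 = -3 → -3 + 360 = 357°
split-comp 33° ↓ +147°: 357 + 147 = 504 → 504 − 360 = 144°
triadic ↑ +120°: 144 + 120 = 264°

264°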